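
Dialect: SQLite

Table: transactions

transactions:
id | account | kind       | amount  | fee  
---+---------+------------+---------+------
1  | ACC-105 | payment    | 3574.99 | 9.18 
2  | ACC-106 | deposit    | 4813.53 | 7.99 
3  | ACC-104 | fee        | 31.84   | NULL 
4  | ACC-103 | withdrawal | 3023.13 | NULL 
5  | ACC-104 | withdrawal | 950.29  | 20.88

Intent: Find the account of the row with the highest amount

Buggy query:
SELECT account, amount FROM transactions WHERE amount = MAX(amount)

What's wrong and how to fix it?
Bug: WHERE is evaluated per row; an aggregate over the whole table isn't defined there

Fix: Wrap MAX in a scalar subquery so WHERE compares against a single value

Corrected query:
SELECT account, amount FROM transactions WHERE amount = (SELECT MAX(amount) FROM transactions)

Result:
account | amount 
--------+--------
ACC-106 | 4813.53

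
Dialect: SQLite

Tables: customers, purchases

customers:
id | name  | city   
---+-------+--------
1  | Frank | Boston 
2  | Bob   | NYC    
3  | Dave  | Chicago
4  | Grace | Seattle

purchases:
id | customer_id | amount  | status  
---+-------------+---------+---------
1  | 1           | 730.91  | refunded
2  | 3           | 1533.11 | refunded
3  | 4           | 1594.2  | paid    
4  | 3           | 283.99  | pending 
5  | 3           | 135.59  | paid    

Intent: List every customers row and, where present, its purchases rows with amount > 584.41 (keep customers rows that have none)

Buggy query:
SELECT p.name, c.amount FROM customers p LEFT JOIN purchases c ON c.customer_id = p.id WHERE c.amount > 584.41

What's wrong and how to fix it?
Bug: Filtering c.amount in WHERE discards the NULL rows produced by LEFT JOIN, turning it into an inner join

Fix: Move the right-table condition into the ON clause so unmatched parents are kept

Corrected query:
SELECT p.name, c.amount FROM customers p LEFT JOIN purchases c ON c.customer_id = p.id AND c.amount > 584.41

Result:
name  | amount 
------+--------
Frank | 730.91 
Bob   | NULL   
Dave  | 1533.11
Grace | 1594.2 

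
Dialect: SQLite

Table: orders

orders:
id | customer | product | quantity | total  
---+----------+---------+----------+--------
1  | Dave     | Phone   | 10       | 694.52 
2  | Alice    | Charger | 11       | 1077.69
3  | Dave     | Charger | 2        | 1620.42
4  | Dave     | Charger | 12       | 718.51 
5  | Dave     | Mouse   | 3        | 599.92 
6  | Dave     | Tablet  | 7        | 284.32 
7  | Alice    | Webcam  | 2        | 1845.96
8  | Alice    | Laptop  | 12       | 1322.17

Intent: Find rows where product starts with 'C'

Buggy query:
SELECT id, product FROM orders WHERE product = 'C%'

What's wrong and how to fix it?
Bug: '=' compares the literal string including the % character; pattern matching needs LIKE

Fix: Replace '=' with LIKE so 'C%' is treated as a pattern

Corrected query:
SELECT id, product FROM orders WHERE product LIKE 'C%'

Result:
id | product
---+--------
2  | Charger
3  | Charger
4  | Charger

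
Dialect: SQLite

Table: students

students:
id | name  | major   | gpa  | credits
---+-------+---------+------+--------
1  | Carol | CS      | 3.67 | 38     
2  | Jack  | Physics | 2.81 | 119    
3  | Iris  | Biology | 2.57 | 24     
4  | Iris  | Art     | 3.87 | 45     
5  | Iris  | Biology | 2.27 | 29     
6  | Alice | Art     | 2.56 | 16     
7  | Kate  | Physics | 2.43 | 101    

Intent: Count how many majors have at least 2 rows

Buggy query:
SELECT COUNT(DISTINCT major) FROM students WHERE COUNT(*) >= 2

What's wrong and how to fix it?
Bug: COUNT(*) cannot appear in WHERE; the per-group count doesn't exist yet

Fix: Use a subquery that GROUPs and filters with HAVING, then count its rows

Corrected query:
SELECT COUNT(*) FROM (SELECT major FROM students GROUP BY major HAVING COUNT(*) >= 2)

Result:
COUNT(*)
--------
3       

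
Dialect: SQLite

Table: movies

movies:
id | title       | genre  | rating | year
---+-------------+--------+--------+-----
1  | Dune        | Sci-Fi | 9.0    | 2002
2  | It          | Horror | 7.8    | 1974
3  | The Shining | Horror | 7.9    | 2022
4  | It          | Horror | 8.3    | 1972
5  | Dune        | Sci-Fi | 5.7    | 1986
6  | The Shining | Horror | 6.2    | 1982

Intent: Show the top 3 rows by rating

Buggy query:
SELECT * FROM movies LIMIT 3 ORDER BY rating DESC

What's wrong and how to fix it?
Bug: ORDER BY cannot follow LIMIT; LIMIT is the final clause

Fix: Swap the clauses: ORDER BY first, then LIMIT

Corrected query:
SELECT * FROM movies ORDER BY rating DESC LIMIT 3

Result:
id | title       | genre  | rating | year
---+-------------+--------+--------+-----
1  | Dune        | Sci-Fi | 9      | 2002
4  | It          | Horror | 8.3    | 1972
3  | The Shining | Horror | 7.9    | 2022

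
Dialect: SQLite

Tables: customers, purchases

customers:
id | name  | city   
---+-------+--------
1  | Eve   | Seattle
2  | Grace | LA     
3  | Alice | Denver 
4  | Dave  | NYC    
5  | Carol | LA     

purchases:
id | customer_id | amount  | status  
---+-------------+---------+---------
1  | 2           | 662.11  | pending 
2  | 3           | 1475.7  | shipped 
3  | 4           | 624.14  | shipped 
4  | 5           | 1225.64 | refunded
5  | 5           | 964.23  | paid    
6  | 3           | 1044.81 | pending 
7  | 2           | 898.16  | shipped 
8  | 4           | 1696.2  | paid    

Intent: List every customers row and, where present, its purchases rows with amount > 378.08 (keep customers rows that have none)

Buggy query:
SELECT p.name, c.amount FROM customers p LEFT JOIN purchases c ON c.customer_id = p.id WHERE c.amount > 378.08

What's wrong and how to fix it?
Bug: A WHERE condition on the right-hand table after LEFT JOIN drops unmatched parents

Fix: Move the right-table condition into the ON clause so unmatched parents are kept

Corrected query:
SELECT p.name, c.amount FROM customers p LEFT JOIN purchases c ON c.customer_id = p.id AND c.amount > 378.08

Result:
name  | amount 
------+--------
Eve   | NULL   
Grace | 662.11 
Grace | 898.16 
Alice | 1044.81
Alice | 1475.7 
Dave  | 624.14 
Dave  | 1696.2 
Carol | 964.23 
Carol | 1225.64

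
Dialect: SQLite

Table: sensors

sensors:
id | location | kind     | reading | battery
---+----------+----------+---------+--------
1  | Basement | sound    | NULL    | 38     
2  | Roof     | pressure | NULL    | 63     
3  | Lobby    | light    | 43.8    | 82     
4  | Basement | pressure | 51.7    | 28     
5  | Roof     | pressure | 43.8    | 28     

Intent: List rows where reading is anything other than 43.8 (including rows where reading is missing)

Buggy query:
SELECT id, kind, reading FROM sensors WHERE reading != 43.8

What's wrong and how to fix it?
Bug: 'reading != 43.8' is unknown when reading is NULL, so NULL rows are silently excluded

Fix: Handle NULL separately with IS NULL alongside the inequality

Corrected query:
SELECT id, kind, reading FROM sensors WHERE reading != 43.8 OR reading IS NULL

Result:
id | kind     | reading
---+----------+--------
1  | sound    | NULL   
2  | pressure | NULL   
4  | pressure | 51.7   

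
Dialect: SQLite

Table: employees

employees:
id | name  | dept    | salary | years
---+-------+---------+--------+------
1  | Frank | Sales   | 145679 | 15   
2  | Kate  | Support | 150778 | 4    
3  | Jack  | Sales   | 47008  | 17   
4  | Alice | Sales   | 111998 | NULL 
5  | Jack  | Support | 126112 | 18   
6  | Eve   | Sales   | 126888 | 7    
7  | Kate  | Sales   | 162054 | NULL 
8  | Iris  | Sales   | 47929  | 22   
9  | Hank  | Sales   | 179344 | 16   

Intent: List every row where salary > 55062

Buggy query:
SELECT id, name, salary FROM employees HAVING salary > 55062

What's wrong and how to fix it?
Bug: HAVING filters the output of aggregation, but this query has no GROUP BY and no aggregate functions, so SQLite rejects it (HAVING clause on a non-aggregate query); the condition here is per row

Fix: Replace HAVING with WHERE since the condition applies to individual rows

Corrected query:
SELECT id, name, salary FROM employees WHERE salary > 55062

Result:
id | name  | salary
---+-------+-------
1  | Frank | 145679
2  | Kate  | 150778
4  | Alice | 111998
5  | Jack  | 126112
6  | Eve   | 126888
7  | Kate  | 162054
9  | Hank  | 179344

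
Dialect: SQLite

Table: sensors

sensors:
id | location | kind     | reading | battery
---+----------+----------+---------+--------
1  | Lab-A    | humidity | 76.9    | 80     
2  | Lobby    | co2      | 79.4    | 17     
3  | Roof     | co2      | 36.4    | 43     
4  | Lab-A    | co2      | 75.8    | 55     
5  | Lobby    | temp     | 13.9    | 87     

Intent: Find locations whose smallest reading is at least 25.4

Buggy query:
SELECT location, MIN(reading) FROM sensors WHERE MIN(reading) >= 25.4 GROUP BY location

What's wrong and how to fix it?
Bug: Aggregates like MIN are computed per group after WHERE runs

Fix: Use HAVING for the per-group MIN condition

Corrected query:
SELECT location, MIN(reading) FROM sensors GROUP BY location HAVING MIN(reading) >= 25.4

Result:
location | MIN(reading)
---------+-------------
Lab-A    | 75.8        
Roof     | 36.4        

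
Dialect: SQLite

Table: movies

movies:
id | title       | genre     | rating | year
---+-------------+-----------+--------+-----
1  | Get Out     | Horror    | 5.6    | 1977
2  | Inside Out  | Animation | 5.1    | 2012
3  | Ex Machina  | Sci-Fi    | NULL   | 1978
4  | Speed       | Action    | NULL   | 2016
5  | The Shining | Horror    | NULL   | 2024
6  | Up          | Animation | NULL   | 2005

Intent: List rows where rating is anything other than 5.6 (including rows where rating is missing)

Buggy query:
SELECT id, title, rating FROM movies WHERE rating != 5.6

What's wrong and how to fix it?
Bug: Inequality against NULL is unknown, not true; rows with NULL are dropped

Fix: Add an explicit OR rating IS NULL to include the missing-value rows

Corrected query:
SELECT id, title, rating FROM movies WHERE rating != 5.6 OR rating IS NULL

Result:
id | title       | rating
---+-------------+-------
2  | Inside Out  | 5.1   
3  | Ex Machina  | NULL  
4  | Speed       | NULL  
5  | The Shining | NULL  
6  | Up          | NULL  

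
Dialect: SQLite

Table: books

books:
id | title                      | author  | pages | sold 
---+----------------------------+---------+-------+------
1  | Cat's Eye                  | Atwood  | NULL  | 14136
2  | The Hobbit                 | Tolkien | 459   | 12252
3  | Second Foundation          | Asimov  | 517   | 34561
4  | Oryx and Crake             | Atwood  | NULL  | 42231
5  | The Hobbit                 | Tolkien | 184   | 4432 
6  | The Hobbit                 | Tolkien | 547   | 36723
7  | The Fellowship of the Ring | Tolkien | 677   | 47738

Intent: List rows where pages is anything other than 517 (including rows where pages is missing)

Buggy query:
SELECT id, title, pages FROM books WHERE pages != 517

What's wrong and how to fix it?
Bug: 'pages != 517' is unknown when pages is NULL, so NULL rows are silently excluded

Fix: Handle NULL separately with IS NULL alongside the inequality

Corrected query:
SELECT id, title, pages FROM books WHERE pages != 517 OR pages IS NULL

Result:
id | title                      | pages
---+----------------------------+------
1  | Cat's Eye                  | NULL 
2  | The Hobbit                 | 459  
4  | Oryx and Crake             | NULL 
5  | The Hobbit                 | 184  
6  | The Hobbit                 | 547  
7  | The Fellowship of the Ring | 677  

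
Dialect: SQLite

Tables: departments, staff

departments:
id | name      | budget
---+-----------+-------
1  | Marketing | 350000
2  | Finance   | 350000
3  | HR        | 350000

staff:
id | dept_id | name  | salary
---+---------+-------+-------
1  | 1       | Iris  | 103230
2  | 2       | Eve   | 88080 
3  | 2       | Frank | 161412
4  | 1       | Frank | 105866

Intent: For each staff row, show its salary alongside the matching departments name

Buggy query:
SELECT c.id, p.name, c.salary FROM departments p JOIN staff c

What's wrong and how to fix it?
Bug: Missing join condition: each staff row is matched to all departments rows instead of just its own

Fix: Specify the join condition linking the foreign key to the parent id

Corrected query:
SELECT c.id, p.name, c.salary FROM departments p JOIN staff c ON c.dept_id = p.id

Result:
id | name      | salary
---+-----------+-------
1  | Marketing | 103230
2  | Finance   | 88080 
3  | Finance   | 161412
4  | Marketing | 105866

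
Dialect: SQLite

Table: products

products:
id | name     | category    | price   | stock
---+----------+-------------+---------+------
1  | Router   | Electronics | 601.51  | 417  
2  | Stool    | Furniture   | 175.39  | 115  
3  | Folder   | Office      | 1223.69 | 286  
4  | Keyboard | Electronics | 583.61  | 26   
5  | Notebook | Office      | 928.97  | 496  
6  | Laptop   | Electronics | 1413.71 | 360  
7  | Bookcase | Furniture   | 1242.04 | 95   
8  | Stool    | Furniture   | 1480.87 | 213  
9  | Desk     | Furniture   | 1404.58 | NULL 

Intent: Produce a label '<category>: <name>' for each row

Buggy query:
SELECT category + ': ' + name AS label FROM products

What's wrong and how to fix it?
Bug: '+' is numeric addition; on text columns SQLite converts them to 0 instead of concatenating

Fix: Use the || operator for string concatenation

Corrected query:
SELECT category || ': ' || name AS label FROM products

Result:
label                
---------------------
Electronics: Router  
Furniture: Stool     
Office: Folder       
Electronics: Keyboard
Office: Notebook     
Electronics: Laptop  
Furniture: Bookcase  
Furniture: Stool     
Furniture: Desk      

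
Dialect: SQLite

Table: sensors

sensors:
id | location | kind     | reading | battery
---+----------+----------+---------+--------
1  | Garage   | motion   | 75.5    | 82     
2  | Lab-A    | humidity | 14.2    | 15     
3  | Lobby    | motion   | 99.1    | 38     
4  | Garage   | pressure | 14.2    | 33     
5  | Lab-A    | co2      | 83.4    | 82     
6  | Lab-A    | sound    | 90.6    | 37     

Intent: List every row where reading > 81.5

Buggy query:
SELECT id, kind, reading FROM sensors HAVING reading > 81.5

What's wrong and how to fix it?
Bug: This is a non-aggregate query (no GROUP BY, no aggregates), so in SQLite the HAVING clause is invalid here; a row-level condition belongs in WHERE

Fix: Replace HAVING with WHERE since the condition applies to individual rows

Corrected query:
SELECT id, kind, reading FROM sensors WHERE reading > 81.5

Result:
id | kind   | reading
---+--------+--------
3  | motion | 99.1   
5  | co2    | 83.4   
6  | sound  | 90.6   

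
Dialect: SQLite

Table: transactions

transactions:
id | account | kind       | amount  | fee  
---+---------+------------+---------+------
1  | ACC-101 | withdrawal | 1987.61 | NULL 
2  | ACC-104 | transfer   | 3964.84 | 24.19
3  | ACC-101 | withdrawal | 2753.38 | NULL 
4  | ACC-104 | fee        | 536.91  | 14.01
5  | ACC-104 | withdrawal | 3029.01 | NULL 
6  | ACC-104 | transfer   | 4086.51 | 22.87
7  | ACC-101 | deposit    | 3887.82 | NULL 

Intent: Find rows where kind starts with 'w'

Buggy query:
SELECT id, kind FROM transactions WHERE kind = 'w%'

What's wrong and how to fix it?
Bug: Wildcards only work with LIKE; '=' treats '%' as a literal character

Fix: Replace '=' with LIKE so 'w%' is treated as a pattern

Corrected query:
SELECT id, kind FROM transactions WHERE kind LIKE 'w%'

Result:
id | kind      
---+-----------
1  | withdrawal
3  | withdrawal
5  | withdrawal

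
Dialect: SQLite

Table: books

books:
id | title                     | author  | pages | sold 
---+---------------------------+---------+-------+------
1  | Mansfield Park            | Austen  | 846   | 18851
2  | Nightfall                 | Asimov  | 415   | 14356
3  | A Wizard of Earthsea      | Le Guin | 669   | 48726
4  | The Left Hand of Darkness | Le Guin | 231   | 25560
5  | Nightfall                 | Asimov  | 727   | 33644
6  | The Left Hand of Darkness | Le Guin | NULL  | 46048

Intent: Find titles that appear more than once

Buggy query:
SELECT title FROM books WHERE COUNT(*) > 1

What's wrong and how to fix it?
Bug: WHERE can't reference COUNT(*); aggregates are computed after WHERE

Fix: GROUP BY title, then filter groups with HAVING COUNT(*) > 1

Corrected query:
SELECT title FROM books GROUP BY title HAVING COUNT(*) > 1

Result:
title                    
-------------------------
Nightfall                
The Left Hand of Darkness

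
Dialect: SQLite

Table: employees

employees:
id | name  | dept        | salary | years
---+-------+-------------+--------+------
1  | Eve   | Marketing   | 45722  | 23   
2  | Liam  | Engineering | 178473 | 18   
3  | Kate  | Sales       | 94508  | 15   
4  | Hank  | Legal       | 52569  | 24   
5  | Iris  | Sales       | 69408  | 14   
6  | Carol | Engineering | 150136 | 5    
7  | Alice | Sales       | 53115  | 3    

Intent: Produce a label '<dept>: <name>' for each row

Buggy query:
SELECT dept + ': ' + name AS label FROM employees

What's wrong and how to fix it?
Bug: SQLite uses || for string concatenation; + coerces text to numbers (yielding 0)

Fix: Replace + with || to concatenate text

Corrected query:
SELECT dept || ': ' || name AS label FROM employees

Result:
label             
------------------
Marketing: Eve    
Engineering: Liam 
Sales: Kate       
Legal: Hank       
Sales: Iris       
Engineering: Carol
Sales: Alice      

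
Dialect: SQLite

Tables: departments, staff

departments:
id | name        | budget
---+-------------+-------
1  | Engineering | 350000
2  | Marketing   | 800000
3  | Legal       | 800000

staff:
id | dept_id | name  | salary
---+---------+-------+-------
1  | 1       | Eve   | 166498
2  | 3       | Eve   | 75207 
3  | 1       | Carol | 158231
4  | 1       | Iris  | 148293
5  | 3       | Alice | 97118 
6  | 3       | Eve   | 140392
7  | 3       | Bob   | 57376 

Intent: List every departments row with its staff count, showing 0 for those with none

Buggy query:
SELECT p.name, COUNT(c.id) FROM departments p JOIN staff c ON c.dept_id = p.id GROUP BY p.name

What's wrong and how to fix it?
Bug: INNER JOIN drops departments rows that have no matching staff rows

Fix: Use LEFT JOIN so parents without children still appear (COUNT(c.id) gives 0)

Corrected query:
SELECT p.name, COUNT(c.id) FROM departments p LEFT JOIN staff c ON c.dept_id = p.id GROUP BY p.name

Result:
name        | COUNT(c.id)
------------+------------
Engineering | 3          
Legal       | 4          
Marketing   | 0          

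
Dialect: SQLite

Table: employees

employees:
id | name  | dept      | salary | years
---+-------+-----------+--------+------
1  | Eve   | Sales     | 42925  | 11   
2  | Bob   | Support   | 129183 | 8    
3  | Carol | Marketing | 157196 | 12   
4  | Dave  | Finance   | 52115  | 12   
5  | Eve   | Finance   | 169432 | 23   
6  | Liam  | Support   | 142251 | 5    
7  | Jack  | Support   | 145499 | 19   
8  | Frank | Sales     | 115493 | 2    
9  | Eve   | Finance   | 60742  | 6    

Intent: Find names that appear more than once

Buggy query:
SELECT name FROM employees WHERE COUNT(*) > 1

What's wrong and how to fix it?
Bug: COUNT(*) is an aggregate and cannot be used in WHERE

Fix: Group first, then use HAVING for the count condition

Corrected query:
SELECT name FROM employees GROUP BY name HAVING COUNT(*) > 1

Result:
name
----
Eve 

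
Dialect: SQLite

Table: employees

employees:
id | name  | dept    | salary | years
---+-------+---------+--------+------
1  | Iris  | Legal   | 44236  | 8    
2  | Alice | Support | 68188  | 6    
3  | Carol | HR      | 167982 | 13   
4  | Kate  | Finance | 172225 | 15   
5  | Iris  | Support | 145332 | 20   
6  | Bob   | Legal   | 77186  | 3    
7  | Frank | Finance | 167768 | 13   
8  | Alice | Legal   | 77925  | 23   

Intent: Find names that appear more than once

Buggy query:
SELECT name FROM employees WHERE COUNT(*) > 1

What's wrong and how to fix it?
Bug: WHERE can't reference COUNT(*); aggregates are computed after WHERE

Fix: GROUP BY name, then filter groups with HAVING COUNT(*) > 1

Corrected query:
SELECT name FROM employees GROUP BY name HAVING COUNT(*) > 1

Result:
name 
-----
Alice
Iris 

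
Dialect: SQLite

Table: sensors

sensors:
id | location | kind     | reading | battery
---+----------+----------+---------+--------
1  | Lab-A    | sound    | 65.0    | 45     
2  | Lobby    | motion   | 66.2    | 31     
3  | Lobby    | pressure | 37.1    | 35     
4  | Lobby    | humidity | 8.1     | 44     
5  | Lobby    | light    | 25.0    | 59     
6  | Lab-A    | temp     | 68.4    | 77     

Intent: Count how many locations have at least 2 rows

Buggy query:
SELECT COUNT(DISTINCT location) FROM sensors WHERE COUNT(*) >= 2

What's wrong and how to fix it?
Bug: WHERE filters individual rows, not groups, so a group-level COUNT is invalid there

Fix: Group first with HAVING COUNT(*) >= 2, then COUNT the resulting groups

Corrected query:
SELECT COUNT(*) FROM (SELECT location FROM sensors GROUP BY location HAVING COUNT(*) >= 2)

Result:
COUNT(*)
--------
2       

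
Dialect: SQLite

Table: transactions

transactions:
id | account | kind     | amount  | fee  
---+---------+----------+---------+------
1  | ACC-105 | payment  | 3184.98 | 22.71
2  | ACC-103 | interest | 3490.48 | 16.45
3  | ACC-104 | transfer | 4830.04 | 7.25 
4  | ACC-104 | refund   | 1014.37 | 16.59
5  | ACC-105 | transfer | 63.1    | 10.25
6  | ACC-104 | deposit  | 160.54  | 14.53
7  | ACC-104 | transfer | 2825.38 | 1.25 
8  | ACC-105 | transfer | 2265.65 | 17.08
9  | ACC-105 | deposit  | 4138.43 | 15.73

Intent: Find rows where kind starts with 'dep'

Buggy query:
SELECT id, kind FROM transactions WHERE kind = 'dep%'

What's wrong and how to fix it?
Bug: Wildcards only work with LIKE; '=' treats '%' as a literal character

Fix: Use LIKE for wildcard pattern matching

Corrected query:
SELECT id, kind FROM transactions WHERE kind LIKE 'dep%'

Result:
id | kind   
---+--------
6  | deposit
9  | deposit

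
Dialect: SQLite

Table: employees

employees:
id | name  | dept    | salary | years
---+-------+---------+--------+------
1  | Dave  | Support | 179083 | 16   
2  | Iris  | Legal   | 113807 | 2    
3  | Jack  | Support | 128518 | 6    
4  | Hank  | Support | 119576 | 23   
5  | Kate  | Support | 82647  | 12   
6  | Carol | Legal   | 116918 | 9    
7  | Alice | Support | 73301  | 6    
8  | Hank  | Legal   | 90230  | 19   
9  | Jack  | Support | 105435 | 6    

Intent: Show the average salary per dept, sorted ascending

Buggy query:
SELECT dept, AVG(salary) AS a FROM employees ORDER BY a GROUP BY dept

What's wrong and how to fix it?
Bug: ORDER BY appears before GROUP BY; SQL clause order requires GROUP BY first

Fix: Reorder: SELECT … FROM … GROUP BY … ORDER BY …

Corrected query:
SELECT dept, AVG(salary) AS a FROM employees GROUP BY dept ORDER BY a

Result:
dept    | a     
--------+-------
Legal   | 106985
Support | 114760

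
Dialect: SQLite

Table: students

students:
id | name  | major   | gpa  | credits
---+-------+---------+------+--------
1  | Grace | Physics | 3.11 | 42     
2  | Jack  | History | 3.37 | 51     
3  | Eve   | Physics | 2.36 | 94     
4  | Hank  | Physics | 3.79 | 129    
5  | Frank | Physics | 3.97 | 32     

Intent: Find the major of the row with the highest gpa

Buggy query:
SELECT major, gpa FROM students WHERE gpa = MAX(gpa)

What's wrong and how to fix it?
Bug: WHERE is evaluated per row; an aggregate over the whole table isn't defined there

Fix: Wrap MAX in a scalar subquery so WHERE compares against a single value

Corrected query:
SELECT major, gpa FROM students WHERE gpa = (SELECT MAX(gpa) FROM students)

Result:
major   | gpa 
--------+-----
Physics | 3.97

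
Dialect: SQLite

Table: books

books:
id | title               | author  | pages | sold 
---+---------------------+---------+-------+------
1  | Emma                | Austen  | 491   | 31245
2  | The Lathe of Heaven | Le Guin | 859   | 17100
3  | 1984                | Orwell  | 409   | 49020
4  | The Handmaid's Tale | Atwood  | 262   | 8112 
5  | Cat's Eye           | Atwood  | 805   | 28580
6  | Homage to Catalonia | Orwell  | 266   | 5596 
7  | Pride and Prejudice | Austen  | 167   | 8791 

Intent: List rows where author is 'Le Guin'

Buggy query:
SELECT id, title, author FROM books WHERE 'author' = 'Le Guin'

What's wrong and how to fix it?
Bug: 'author' in single quotes is a string literal, not the column; the comparison is literal-vs-literal and never true

Fix: Remove the quotes around the column name (or use double quotes for an identifier)

Corrected query:
SELECT id, title, author FROM books WHERE author = 'Le Guin'

Result:
id | title               | author 
---+---------------------+--------
2  | The Lathe of Heaven | Le Guin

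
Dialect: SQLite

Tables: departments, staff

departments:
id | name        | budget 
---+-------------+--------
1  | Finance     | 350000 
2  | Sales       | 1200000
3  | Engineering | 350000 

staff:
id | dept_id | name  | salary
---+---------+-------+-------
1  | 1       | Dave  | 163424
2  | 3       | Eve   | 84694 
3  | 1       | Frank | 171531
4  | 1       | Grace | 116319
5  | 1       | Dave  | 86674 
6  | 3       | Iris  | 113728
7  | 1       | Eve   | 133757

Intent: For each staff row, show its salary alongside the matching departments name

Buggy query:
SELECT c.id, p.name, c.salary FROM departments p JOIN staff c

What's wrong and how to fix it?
Bug: Missing join condition: each staff row is matched to all departments rows instead of just its own

Fix: Add ON c.dept_id = p.id to the JOIN

Corrected query:
SELECT c.id, p.name, c.salary FROM departments p JOIN staff c ON c.dept_id = p.id

Result:
id | name        | salary
---+-------------+-------
1  | Finance     | 163424
2  | Engineering | 84694 
3  | Finance     | 171531
4  | Finance     | 116319
5  | Finance     | 86674 
6  | Engineering | 113728
7  | Finance     | 133757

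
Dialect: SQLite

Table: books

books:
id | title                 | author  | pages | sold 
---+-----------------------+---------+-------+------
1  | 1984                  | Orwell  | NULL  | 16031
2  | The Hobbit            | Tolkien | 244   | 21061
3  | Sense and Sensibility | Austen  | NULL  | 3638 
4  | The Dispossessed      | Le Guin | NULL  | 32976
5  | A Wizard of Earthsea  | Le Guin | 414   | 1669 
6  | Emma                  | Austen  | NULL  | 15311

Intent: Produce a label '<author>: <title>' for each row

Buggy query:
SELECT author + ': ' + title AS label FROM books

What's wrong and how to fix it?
Bug: '+' is numeric addition; on text columns SQLite converts them to 0 instead of concatenating

Fix: Replace + with || to concatenate text

Corrected query:
SELECT author || ': ' || title AS label FROM books

Result:
label                        
-----------------------------
Orwell: 1984                 
Tolkien: The Hobbit          
Austen: Sense and Sensibility
Le Guin: The Dispossessed    
Le Guin: A Wizard of Earthsea
Austen: Emma                 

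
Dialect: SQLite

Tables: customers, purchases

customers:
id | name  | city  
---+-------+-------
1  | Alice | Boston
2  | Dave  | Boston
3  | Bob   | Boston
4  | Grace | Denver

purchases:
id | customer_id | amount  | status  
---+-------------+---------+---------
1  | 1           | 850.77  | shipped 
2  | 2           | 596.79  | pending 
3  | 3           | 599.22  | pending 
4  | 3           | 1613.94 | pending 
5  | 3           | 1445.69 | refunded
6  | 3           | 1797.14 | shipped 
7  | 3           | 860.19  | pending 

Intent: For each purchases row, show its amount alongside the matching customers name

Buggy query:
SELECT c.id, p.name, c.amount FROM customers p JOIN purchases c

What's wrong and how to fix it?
Bug: JOIN with no ON clause produces a cartesian product; every purchases row pairs with every customers row

Fix: Add ON c.customer_id = p.id to the JOIN

Corrected query:
SELECT c.id, p.name, c.amount FROM customers p JOIN purchases c ON c.customer_id = p.id

Result:
id | name  | amount 
---+-------+--------
1  | Alice | 850.77 
2  | Dave  | 596.79 
3  | Bob   | 599.22 
4  | Bob   | 1613.94
5  | Bob   | 1445.69
6  | Bob   | 1797.14
7  | Bob   | 860.19 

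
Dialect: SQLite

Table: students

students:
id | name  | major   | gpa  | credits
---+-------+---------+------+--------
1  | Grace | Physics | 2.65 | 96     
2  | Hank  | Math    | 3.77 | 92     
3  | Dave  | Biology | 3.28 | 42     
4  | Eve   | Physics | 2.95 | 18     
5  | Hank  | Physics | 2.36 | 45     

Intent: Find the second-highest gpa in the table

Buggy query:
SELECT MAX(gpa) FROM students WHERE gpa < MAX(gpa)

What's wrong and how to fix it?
Bug: The inner MAX is an aggregate inside WHERE, which is not allowed

Fix: Put the inner MAX in a scalar subquery

Corrected query:
SELECT MAX(gpa) FROM students WHERE gpa < (SELECT MAX(gpa) FROM students)

Result:
MAX(gpa)
--------
3.28    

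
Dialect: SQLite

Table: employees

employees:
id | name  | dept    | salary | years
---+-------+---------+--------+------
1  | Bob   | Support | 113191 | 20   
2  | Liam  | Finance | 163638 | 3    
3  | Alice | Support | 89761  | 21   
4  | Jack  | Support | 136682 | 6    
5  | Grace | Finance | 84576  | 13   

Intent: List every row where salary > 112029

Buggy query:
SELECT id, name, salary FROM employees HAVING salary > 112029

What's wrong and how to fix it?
Bug: HAVING filters the output of aggregation, but this query has no GROUP BY and no aggregate functions, so SQLite rejects it (HAVING clause on a non-aggregate query); the condition here is per row

Fix: Use WHERE for row-level filtering

Corrected query:
SELECT id, name, salary FROM employees WHERE salary > 112029

Result:
id | name | salary
---+------+-------
1  | Bob  | 113191
2  | Liam | 163638
4  | Jack | 136682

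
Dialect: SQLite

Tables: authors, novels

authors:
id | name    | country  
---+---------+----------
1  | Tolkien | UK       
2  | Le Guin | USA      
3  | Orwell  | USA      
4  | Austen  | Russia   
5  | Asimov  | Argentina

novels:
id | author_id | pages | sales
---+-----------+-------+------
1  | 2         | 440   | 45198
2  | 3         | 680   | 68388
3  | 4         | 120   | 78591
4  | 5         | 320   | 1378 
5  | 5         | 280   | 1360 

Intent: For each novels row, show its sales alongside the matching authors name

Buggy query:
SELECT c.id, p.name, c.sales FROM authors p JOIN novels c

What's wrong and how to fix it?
Bug: Missing join condition: each novels row is matched to all authors rows instead of just its own

Fix: Specify the join condition linking the foreign key to the parent id

Corrected query:
SELECT c.id, p.name, c.sales FROM authors p JOIN novels c ON c.author_id = p.id

Result:
id | name    | sales
---+---------+------
1  | Le Guin | 45198
2  | Orwell  | 68388
3  | Austen  | 78591
4  | Asimov  | 1378 
5  | Asimov  | 1360 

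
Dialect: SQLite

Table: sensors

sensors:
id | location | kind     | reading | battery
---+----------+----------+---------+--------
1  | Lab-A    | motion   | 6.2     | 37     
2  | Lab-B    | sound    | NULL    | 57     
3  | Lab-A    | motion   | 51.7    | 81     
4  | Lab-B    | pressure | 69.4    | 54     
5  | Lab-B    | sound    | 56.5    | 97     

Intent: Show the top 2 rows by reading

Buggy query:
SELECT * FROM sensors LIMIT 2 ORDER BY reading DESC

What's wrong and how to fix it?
Bug: LIMIT must come after ORDER BY

Fix: Swap the clauses: ORDER BY first, then LIMIT

Corrected query:
SELECT * FROM sensors ORDER BY reading DESC LIMIT 2

Result:
id | location | kind     | reading | battery
---+----------+----------+---------+--------
4  | Lab-B    | pressure | 69.4    | 54     
5  | Lab-B    | sound    | 56.5    | 97     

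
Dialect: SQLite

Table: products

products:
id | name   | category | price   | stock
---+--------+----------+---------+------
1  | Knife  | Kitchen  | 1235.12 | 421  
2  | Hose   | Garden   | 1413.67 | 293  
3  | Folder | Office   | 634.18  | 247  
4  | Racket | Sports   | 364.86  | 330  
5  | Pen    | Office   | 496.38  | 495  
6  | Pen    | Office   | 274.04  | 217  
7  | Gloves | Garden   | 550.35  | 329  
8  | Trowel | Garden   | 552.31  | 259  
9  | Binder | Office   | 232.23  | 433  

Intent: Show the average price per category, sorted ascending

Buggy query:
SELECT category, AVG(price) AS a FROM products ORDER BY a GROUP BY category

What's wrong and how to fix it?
Bug: GROUP BY must precede ORDER BY

Fix: Reorder: SELECT … FROM … GROUP BY … ORDER BY …

Corrected query:
SELECT category, AVG(price) AS a FROM products GROUP BY category ORDER BY a

Result:
category | a         
---------+-----------
Sports   | 364.86    
Office   | 409.2075  
Garden   | 838.776667
Kitchen  | 1235.12   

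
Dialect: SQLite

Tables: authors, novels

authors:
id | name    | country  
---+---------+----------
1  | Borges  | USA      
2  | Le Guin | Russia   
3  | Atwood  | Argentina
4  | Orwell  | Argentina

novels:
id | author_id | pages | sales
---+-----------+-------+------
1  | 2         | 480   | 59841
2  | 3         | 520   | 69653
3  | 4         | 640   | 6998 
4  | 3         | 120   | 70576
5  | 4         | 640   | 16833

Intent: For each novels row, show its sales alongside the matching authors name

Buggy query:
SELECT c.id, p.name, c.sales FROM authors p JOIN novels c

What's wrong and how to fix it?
Bug: JOIN with no ON clause produces a cartesian product; every novels row pairs with every authors row

Fix: Specify the join condition linking the foreign key to the parent id

Corrected query:
SELECT c.id, p.name, c.sales FROM authors p JOIN novels c ON c.author_id = p.id

Result:
id | name    | sales
---+---------+------
1  | Le Guin | 59841
2  | Atwood  | 69653
3  | Orwell  | 6998 
4  | Atwood  | 70576
5  | Orwell  | 16833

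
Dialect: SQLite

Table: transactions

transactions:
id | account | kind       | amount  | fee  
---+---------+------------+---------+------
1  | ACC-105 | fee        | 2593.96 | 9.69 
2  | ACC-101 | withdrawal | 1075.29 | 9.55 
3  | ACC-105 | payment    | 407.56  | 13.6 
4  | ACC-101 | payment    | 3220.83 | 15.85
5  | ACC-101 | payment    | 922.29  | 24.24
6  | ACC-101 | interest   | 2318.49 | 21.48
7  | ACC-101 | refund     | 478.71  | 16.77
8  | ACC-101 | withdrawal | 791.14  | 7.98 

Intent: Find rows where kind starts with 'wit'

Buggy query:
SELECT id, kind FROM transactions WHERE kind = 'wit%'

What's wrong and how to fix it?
Bug: Wildcards only work with LIKE; '=' treats '%' as a literal character

Fix: Use LIKE for wildcard pattern matching

Corrected query:
SELECT id, kind FROM transactions WHERE kind LIKE 'wit%'

Result:
id | kind      
---+-----------
2  | withdrawal
8  | withdrawal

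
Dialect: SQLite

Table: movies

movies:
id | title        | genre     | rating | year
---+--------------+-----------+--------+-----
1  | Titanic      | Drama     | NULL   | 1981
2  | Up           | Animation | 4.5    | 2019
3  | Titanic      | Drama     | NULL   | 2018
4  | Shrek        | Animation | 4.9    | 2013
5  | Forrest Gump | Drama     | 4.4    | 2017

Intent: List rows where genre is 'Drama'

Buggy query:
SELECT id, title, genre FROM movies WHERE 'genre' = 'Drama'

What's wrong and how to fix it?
Bug: Single quotes denote string literals in SQL; the column name is being compared as a constant string

Fix: Remove the quotes around the column name (or use double quotes for an identifier)

Corrected query:
SELECT id, title, genre FROM movies WHERE genre = 'Drama'

Result:
id | title        | genre
---+--------------+------
1  | Titanic      | Drama
3  | Titanic      | Drama
5  | Forrest Gump | Drama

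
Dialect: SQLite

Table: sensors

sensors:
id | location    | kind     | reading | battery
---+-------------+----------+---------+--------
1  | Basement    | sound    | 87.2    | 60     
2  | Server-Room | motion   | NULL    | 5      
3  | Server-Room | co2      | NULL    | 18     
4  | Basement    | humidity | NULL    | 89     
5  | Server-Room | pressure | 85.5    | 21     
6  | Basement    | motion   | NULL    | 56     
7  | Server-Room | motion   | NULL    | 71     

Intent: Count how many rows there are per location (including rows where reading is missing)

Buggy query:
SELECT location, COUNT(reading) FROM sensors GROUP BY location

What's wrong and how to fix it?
Bug: COUNT(column) counts non-NULL values only; rows with NULL reading aren't counted

Fix: Replace COUNT(reading) with COUNT(*)

Corrected query:
SELECT location, COUNT(*) FROM sensors GROUP BY location

Result:
location    | COUNT(*)
------------+---------
Basement    | 3       
Server-Room | 4       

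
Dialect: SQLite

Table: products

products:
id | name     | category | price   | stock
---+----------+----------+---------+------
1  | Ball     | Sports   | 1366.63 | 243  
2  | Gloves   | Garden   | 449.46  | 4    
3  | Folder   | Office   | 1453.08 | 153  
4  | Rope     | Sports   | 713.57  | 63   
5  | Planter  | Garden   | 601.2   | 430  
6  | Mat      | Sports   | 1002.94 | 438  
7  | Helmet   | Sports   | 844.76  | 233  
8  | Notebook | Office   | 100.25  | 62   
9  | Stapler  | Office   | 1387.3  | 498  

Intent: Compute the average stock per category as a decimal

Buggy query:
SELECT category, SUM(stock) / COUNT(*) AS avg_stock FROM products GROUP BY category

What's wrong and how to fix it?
Bug: SUM(stock) and COUNT(*) are both integers; the division truncates the fractional part

Fix: Cast one side to REAL so the division keeps the fractional part

Corrected query:
SELECT category, SUM(stock) * 1.0 / COUNT(*) AS avg_stock FROM products GROUP BY category

Result:
category | avg_stock 
---------+-----------
Garden   | 217       
Office   | 237.666667
Sports   | 244.25    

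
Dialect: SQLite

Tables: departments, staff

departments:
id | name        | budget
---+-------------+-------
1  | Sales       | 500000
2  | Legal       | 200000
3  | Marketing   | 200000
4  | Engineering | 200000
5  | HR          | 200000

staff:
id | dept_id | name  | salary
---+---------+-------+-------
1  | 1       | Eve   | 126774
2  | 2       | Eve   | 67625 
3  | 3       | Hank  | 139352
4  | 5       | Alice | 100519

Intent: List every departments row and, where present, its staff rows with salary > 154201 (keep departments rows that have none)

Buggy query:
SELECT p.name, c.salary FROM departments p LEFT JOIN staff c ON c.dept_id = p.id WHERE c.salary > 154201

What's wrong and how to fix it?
Bug: Filtering c.salary in WHERE discards the NULL rows produced by LEFT JOIN, turning it into an inner join

Fix: Move the right-table condition into the ON clause so unmatched parents are kept

Corrected query:
SELECT p.name, c.salary FROM departments p LEFT JOIN staff c ON c.dept_id = p.id AND c.salary > 154201

Result:
name        | salary
------------+-------
Sales       | NULL  
Legal       | NULL  
Marketing   | NULL  
Engineering | NULL  
HR          | NULL  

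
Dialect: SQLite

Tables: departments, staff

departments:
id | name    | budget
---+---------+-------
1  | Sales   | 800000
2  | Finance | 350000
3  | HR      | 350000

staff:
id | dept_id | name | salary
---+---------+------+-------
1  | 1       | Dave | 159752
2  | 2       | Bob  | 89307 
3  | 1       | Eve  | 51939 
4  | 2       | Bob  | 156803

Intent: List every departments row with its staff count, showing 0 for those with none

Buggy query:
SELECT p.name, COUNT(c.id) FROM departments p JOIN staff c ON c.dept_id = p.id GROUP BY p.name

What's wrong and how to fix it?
Bug: An inner join excludes parents with zero children

Fix: Use LEFT JOIN so parents without children still appear (COUNT(c.id) gives 0)

Corrected query:
SELECT p.name, COUNT(c.id) FROM departments p LEFT JOIN staff c ON c.dept_id = p.id GROUP BY p.name

Result:
name    | COUNT(c.id)
--------+------------
Finance | 2          
HR      | 0          
Sales   | 2          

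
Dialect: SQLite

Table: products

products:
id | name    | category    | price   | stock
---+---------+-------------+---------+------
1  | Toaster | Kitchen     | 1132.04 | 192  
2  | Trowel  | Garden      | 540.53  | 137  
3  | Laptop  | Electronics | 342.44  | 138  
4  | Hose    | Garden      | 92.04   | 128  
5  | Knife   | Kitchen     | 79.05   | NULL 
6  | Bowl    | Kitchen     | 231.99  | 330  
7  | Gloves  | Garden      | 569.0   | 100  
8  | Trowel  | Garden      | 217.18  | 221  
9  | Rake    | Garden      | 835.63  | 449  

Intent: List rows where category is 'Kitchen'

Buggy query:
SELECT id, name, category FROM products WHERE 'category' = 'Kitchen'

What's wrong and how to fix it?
Bug: Single quotes denote string literals in SQL; the column name is being compared as a constant string

Fix: Remove the quotes around the column name (or use double quotes for an identifier)

Corrected query:
SELECT id, name, category FROM products WHERE category = 'Kitchen'

Result:
id | name    | category
---+---------+---------
1  | Toaster | Kitchen 
5  | Knife   | Kitchen 
6  | Bowl    | Kitchen 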